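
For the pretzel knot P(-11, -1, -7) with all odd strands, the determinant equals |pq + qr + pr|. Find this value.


Step 1: Compute pq + qr + pr.
pq = (-11)*(-1) = 11
qr = (-1)*(-7) = 7
pr = (-11)*(-7) = 77
pq + qr + pr = 11 + 7 + 77 = 95
Step 2: Take absolute value.
det(P(-11,-1,-7)) = |95| = 95

95


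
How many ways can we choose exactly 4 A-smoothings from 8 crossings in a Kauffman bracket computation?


We choose which 4 of 8 crossings get A-smoothings.
C(8, 4) = 8! / (4! * 4!)
= 70

70


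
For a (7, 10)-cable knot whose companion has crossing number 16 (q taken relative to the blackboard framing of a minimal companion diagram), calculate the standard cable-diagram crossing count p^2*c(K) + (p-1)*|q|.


Step 1: Each of the c(K) crossings of the companion diagram becomes p*p = p^2 crossings among the p parallel strands, and each of the |q| twists s_1 s_2 ... s_(p-1) adds (p-1) crossings.
  Crossings = p^2 * c(K) + (p-1)*|q|
Step 2: = 7^2 * 16 + (7-1)*10
Step 3: = 49*16 + 6*10
Step 4: = 784 + 60 = 844

844


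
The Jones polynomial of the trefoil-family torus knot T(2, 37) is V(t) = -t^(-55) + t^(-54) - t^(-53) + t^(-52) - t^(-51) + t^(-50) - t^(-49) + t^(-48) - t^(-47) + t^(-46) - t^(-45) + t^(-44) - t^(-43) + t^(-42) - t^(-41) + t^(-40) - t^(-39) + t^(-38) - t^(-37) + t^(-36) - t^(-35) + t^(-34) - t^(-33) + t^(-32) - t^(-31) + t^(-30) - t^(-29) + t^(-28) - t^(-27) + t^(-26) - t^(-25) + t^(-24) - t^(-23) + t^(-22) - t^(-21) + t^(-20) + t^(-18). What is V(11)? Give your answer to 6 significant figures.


Substituting t = 11 into V(t) = -t^(-55) + t^(-54) - t^(-53) + t^(-52) - t^(-51) + t^(-50) - t^(-49) + t^(-48) - t^(-47) + t^(-46) - t^(-45) + t^(-44) - t^(-43) + t^(-42) - t^(-41) + t^(-40) - t^(-39) + t^(-38) - t^(-37) + t^(-36) - t^(-35) + t^(-34) - t^(-33) + t^(-32) - t^(-31) + t^(-30) - t^(-29) + t^(-28) - t^(-27) + t^(-26) - t^(-25) + t^(-24) - t^(-23) + t^(-22) - t^(-21) + t^(-20) + t^(-18):
  (-)t^(-55) = -5.28935e-58
  (+)t^(-54) = 5.81829e-57
  (-)t^(-53) = -6.40011e-56
  (+)t^(-52) = 7.04013e-55
  (-)t^(-51) = -7.74414e-54
  (+)t^(-50) = 8.51855e-53
  (-)t^(-49) = -9.37041e-52
  (+)t^(-48) = 1.03074e-50
  (-)t^(-47) = -1.13382e-49
  (+)t^(-46) = 1.2472e-48
  (-)t^(-45) = -1.37192e-47
  (+)t^(-44) = 1.50911e-46
  (-)t^(-43) = -1.66002e-45
  (+)t^(-42) = 1.82603e-44
  (-)t^(-41) = -2.00863e-43
  (+)t^(-40) = 2.20949e-42
  (-)t^(-39) = -2.43044e-41
  (+)t^(-38) = 2.67349e-40
  (-)t^(-37) = -2.94083e-39
  (+)t^(-36) = 3.23492e-38
  (-)t^(-35) = -3.55841e-37
  (+)t^(-34) = 3.91425e-36
  (-)t^(-33) = -4.30568e-35
  (+)t^(-32) = 4.73624e-34
  (-)t^(-31) = -5.20987e-33
  (+)t^(-30) = 5.73086e-32
  (-)t^(-29) = -6.30394e-31
  (+)t^(-28) = 6.93433e-30
  (-)t^(-27) = -7.62777e-29
  (+)t^(-26) = 8.39055e-28
  (-)t^(-25) = -9.2296e-27
  (+)t^(-24) = 1.01526e-25
  (-)t^(-23) = -1.11678e-24
  (+)t^(-22) = 1.22846e-23
  (-)t^(-21) = -1.35131e-22
  (+)t^(-20) = 1.48644e-21
  (+)t^(-18) = 1.79859e-19
Sum = (-5.28935e-58) + (5.81829e-57) + (-6.40011e-56) + (7.04013e-55) + (-7.74414e-54) + (8.51855e-53) + (-9.37041e-52) + (1.03074e-50) + (-1.13382e-49) + (1.2472e-48) + (-1.37192e-47) + (1.50911e-46) + (-1.66002e-45) + (1.82603e-44) + (-2.00863e-43) + (2.20949e-42) + (-2.43044e-41) + (2.67349e-40) + (-2.94083e-39) + (3.23492e-38) + (-3.55841e-37) + (3.91425e-36) + (-4.30568e-35) + (4.73624e-34) + (-5.20987e-33) + (5.73086e-32) + (-6.30394e-31) + (6.93433e-30) + (-7.62777e-29) + (8.39055e-28) + (-9.2296e-27) + (1.01526e-25) + (-1.11678e-24) + (1.22846e-23) + (-1.35131e-22) + (1.48644e-21) + (1.79859e-19)
= 1.812213565e-19
Rounded to 6 significant figures: 1.81221e-19

1.81221e-19


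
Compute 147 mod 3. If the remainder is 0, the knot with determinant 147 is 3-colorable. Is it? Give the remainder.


Step 1: A knot is p-colorable if and only if p divides its determinant.
Step 2: Compute 147 mod 3.
147 = 49 * 3 + 0
Step 3: 147 mod 3 = 0
Step 4: The knot is 3-colorable: yes

0


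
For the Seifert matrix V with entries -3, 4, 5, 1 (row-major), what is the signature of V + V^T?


Step 1: V + V^T = [[-6, 9], [9, 2]]
Step 2: trace = -4, det = -93
Step 3: Discriminant = (-4)^2 - 4*(-93) = 388
Step 4: Eigenvalues: 7.84886, -11.8489
Step 5: Signature = (# positive eigenvalues) - (# negative eigenvalues) = 0

0


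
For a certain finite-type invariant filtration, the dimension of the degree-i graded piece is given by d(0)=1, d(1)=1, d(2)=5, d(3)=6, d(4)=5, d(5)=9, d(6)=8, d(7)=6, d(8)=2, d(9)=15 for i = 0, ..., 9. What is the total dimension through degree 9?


Total dimension = d(0) + d(1) + ... + d(9)
= 1 + 1 + 5 + 6 + 5 + 9 + 8 + 6 + 2 + 15
= 58

58


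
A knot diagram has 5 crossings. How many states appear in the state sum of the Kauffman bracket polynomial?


Each crossing contributes 2 choices (A-smoothing or B-smoothing).
Total states = 2^5 = 32

32


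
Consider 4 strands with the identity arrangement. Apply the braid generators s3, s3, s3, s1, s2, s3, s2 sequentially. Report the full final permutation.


Starting with identity [1, 2, 3, 4].
Apply generators in sequence:
  After s3: [1, 2, 4, 3]
  After s3: [1, 2, 3, 4]
  After s3: [1, 2, 4, 3]
  After s1: [2, 1, 4, 3]
  After s2: [2, 4, 1, 3]
  After s3: [2, 4, 3, 1]
  After s2: [2, 3, 4, 1]
Final permutation: [2, 3, 4, 1]

[2, 3, 4, 1]


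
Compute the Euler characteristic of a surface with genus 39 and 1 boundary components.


chi = 2 - 2g - b
= 2 - 2*39 - 1
= 2 - 78 - 1 = -77

-77


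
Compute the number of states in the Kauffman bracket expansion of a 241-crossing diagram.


Each crossing contributes 2 choices (A-smoothing or B-smoothing).
Total states = 2^241 = 3533694129556768659166595001485837031654967793751237916243212402585239552

3533694129556768659166595001485837031654967793751237916243212402585239552


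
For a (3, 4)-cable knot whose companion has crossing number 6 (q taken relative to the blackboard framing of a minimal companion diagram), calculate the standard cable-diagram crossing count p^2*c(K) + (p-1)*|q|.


Step 1: Each of the c(K) crossings of the companion diagram becomes p*p = p^2 crossings among the p parallel strands, and each of the |q| twists s_1 s_2 ... s_(p-1) adds (p-1) crossings.
  Crossings = p^2 * c(K) + (p-1)*|q|
Step 2: = 3^2 * 6 + (3-1)*4
Step 3: = 9*6 + 2*4
Step 4: = 54 + 8 = 62

62


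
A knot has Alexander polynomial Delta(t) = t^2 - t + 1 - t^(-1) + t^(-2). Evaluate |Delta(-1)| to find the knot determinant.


Step 1: The polynomial has 5 terms with alternating signs, exponents from 2 down to -2.
Step 2: Substitute t = -1. The i-th term has coefficient (-1)^i and exponent (m-i),
  so its value is (-1)^i * (-1)^(m-i) = (-1)^m = 1 for every i.
Step 3: All 5 terms equal 1, so Delta(-1) = 5 * (1) = 5
Step 4: |Delta(-1)| = 5

5


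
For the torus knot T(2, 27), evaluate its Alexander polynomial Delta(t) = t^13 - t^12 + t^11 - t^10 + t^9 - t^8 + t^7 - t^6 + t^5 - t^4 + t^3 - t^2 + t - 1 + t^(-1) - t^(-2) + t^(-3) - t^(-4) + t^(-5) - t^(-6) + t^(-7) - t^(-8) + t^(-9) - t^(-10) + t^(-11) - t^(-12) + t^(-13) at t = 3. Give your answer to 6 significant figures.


Substituting t = 3 into Delta(t) = t^13 - t^12 + t^11 - t^10 + t^9 - t^8 + t^7 - t^6 + t^5 - t^4 + t^3 - t^2 + t - 1 + t^(-1) - t^(-2) + t^(-3) - t^(-4) + t^(-5) - t^(-6) + t^(-7) - t^(-8) + t^(-9) - t^(-10) + t^(-11) - t^(-12) + t^(-13):
Term values: (1594323) + (-531441) + (177147) + (-59049) + (19683) + (-6561) + (2187) + (-729) + (243) + (-81) + (27) + (-9) + (3) + (-1) + (0.333333) + (-0.111111) + (0.037037) + (-0.0123457) + (0.00411523) + (-0.00137174) + (0.000457247) + (-0.000152416) + (5.08053e-05) + (-1.69351e-05) + (5.64503e-06) + (-1.88168e-06) + (6.27225e-07)
Sum = 1195742.25
Rounded to 6 significant figures: 1.19574e+06

1.19574e+06


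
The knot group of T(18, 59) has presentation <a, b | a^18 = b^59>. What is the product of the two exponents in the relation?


The relation is a^18 = b^59.
Product of exponents = 18 * 59
= 1062

1062


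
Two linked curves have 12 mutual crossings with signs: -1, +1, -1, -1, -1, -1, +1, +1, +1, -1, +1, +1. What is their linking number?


Step 1: Count positive crossings: 6
Step 2: Count negative crossings: 6
Step 3: Sum of signs = 6 - 6 = 0
Step 4: Linking number = sum/2 = 0/2 = 0

0


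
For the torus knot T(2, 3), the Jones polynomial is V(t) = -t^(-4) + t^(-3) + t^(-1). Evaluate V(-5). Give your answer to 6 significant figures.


Substituting t = -5 into V(t) = -t^(-4) + t^(-3) + t^(-1):
  (-)t^(-4) = -0.0016
  (+)t^(-3) = -0.008
  (+)t^(-1) = -0.2
Sum = (-0.0016) + (-0.008) + (-0.2)
= -0.2096
Rounded to 6 significant figures: -0.2096

-0.2096


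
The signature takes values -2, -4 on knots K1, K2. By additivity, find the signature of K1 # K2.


The signature is additive under connected sum.
signature(K1 # K2) = (-2) + (-4)
= -6

-6


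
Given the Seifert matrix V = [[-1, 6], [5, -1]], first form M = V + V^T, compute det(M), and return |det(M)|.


Step 1: Form V + V^T where V = [[-1, 6], [5, -1]]
  V^T = [[-1, 5], [6, -1]]
  V + V^T = [[-2, 11], [11, -2]]
Step 2: det(V + V^T) = (-2)*(-2) - 11*11
  = 4 - 121 = -117
Step 3: Knot determinant = |det(V + V^T)| = |-117| = 117

117


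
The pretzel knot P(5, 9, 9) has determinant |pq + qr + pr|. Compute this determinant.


Step 1: Compute pq + qr + pr.
pq = 5*9 = 45
qr = 9*9 = 81
pr = 5*9 = 45
pq + qr + pr = 45 + 81 + 45 = 171
Step 2: Take absolute value.
det(P(5,9,9)) = |171| = 171

171


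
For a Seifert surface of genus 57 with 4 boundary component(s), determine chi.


chi = 2 - 2g - b
= 2 - 2*57 - 4
= 2 - 114 - 4 = -116

-116


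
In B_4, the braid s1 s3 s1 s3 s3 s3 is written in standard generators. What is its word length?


The word length counts the number of generators (including inverses).
Listing each generator: s1, s3, s1, s3, s3, s3
There are 6 generators in this braid word.

6


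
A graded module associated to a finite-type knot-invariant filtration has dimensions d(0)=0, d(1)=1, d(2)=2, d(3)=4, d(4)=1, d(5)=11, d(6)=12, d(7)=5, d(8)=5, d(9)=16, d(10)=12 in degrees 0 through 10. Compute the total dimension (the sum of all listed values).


Total dimension = d(0) + d(1) + ... + d(10)
= 0 + 1 + 2 + 4 + 1 + 11 + 12 + 5 + 5 + 16 + 12
= 69

69


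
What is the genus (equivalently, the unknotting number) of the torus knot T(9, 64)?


For a torus knot T(p,q), both the unknotting number and genus equal (p-1)(q-1)/2.
= (9-1)(64-1)/2
= 8*63/2
= 504/2 = 252

252


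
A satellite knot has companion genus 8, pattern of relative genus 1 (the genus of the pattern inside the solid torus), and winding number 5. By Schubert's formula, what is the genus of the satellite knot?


Schubert: g(satellite) = g_rel(pattern) + |winding| * g(companion),
where g_rel(pattern) is the genus of the pattern relative to the solid torus.
= 1 + 5 * 8
= 1 + 40 = 41

41


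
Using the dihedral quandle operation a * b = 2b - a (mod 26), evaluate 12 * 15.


12 * 15 = 2*15 - 12 mod 26
= 30 - 12 mod 26
= 18 mod 26 = 18

18


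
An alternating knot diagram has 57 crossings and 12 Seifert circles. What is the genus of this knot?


For alternating knots, g = (c - s + 1)/2.
= (57 - 12 + 1)/2
= 46/2 = 23

23


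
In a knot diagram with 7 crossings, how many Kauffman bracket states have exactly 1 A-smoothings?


We choose which 1 of 7 crossings get A-smoothings.
C(7, 1) = 7! / (1! * 6!)
= 7

7


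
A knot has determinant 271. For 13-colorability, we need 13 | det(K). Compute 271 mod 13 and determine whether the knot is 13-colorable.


Step 1: A knot is p-colorable if and only if p divides its determinant.
Step 2: Compute 271 mod 13.
271 = 20 * 13 + 11
Step 3: 271 mod 13 = 11
Step 4: The knot is 13-colorable: no

11


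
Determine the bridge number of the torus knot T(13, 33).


The bridge number of T(p,q) is min(p,q).
min(13, 33) = 13

13


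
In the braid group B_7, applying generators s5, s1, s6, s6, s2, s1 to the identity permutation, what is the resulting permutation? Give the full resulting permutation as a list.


Starting with identity [1, 2, 3, 4, 5, 6, 7].
Apply generators in sequence:
  After s5: [1, 2, 3, 4, 6, 5, 7]
  After s1: [2, 1, 3, 4, 6, 5, 7]
  After s6: [2, 1, 3, 4, 6, 7, 5]
  After s6: [2, 1, 3, 4, 6, 5, 7]
  After s2: [2, 3, 1, 4, 6, 5, 7]
  After s1: [3, 2, 1, 4, 6, 5, 7]
Final permutation: [3, 2, 1, 4, 6, 5, 7]

[3, 2, 1, 4, 6, 5, 7]


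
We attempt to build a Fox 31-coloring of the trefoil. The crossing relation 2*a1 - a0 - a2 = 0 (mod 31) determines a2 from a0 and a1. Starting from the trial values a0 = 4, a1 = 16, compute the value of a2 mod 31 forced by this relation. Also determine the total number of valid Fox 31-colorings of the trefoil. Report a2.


Step 1: Apply the given crossing relation 2*a1 - a0 - a2 = 0 (mod 31).
  a2 = 2*a1 - a0 mod 31
  a2 = 2*16 - 4 mod 31
  a2 = 32 - 4 mod 31
  a2 = 28 mod 31 = 28
Step 2: The trefoil has determinant 3.
  Number of Fox p-colorings (p prime) is p^2 if p = 3, else p.
  Since 31 does not divide 3, only trivial (constant) colorings exist.
  (So the trial a0 = 4, a1 = 16 with a0 != a1 does NOT extend to a valid coloring of the whole trefoil: the other two crossing relations require 3*(a1 - a0) = 0 (mod 31), which fails.)
  Total colorings = 31
Step 3: a2 = 28, total Fox 31-colorings = 31

28


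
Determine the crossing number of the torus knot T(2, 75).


For a torus knot T(p, q) with gcd(p,q)=1,
the crossing number is min(p*(q-1), q*(p-1)).
p*(q-1) = 2*74 = 148
q*(p-1) = 75*1 = 75
min(148, 75) = 75

75


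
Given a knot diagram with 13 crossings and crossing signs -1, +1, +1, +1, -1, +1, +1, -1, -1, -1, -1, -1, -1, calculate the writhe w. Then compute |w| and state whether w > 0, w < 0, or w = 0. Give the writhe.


Step 1: Count positive crossings (+1).
Positive crossings: 5
Step 2: Count negative crossings (-1).
Negative crossings: 8
Step 3: Writhe = (positive) - (negative)
w = 5 - 8 = -3
Step 4: |w| = 3, and w is negative

-3


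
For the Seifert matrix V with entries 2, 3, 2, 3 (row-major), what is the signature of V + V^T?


Step 1: V + V^T = [[4, 5], [5, 6]]
Step 2: trace = 10, det = -1
Step 3: Discriminant = 10^2 - 4*(-1) = 104
Step 4: Eigenvalues: 10.099, -0.0990195
Step 5: Signature = (# positive eigenvalues) - (# negative eigenvalues) = 0

0


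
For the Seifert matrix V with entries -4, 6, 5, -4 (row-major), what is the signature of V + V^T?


Step 1: V + V^T = [[-8, 11], [11, -8]]
Step 2: trace = -16, det = -57
Step 3: Discriminant = (-16)^2 - 4*(-57) = 484
Step 4: Eigenvalues: 3, -19
Step 5: Signature = (# positive eigenvalues) - (# negative eigenvalues) = 0

0


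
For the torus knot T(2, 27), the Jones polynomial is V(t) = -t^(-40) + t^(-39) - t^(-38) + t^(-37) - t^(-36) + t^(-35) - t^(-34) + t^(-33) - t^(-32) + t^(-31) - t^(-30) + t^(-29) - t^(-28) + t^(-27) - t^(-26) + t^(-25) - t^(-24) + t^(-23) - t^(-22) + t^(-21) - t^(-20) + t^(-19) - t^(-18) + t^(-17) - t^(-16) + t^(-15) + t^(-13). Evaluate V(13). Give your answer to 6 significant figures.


Substituting t = 13 into V(t) = -t^(-40) + t^(-39) - t^(-38) + t^(-37) - t^(-36) + t^(-35) - t^(-34) + t^(-33) - t^(-32) + t^(-31) - t^(-30) + t^(-29) - t^(-28) + t^(-27) - t^(-26) + t^(-25) - t^(-24) + t^(-23) - t^(-22) + t^(-21) - t^(-20) + t^(-19) - t^(-18) + t^(-17) - t^(-16) + t^(-15) + t^(-13):
  (-)t^(-40) = -2.76864e-45
  (+)t^(-39) = 3.59923e-44
  (-)t^(-38) = -4.679e-43
  (+)t^(-37) = 6.08269e-42
  (-)t^(-36) = -7.9075e-41
  (+)t^(-35) = 1.02798e-39
  (-)t^(-34) = -1.33637e-38
  (+)t^(-33) = 1.73728e-37
  (-)t^(-32) = -2.25846e-36
  (+)t^(-31) = 2.936e-35
  (-)t^(-30) = -3.8168e-34
  (+)t^(-29) = 4.96184e-33
  (-)t^(-28) = -6.45039e-32
  (+)t^(-27) = 8.38551e-31
  (-)t^(-26) = -1.09012e-29
  (+)t^(-25) = 1.41715e-28
  (-)t^(-24) = -1.8423e-27
  (+)t^(-23) = 2.39499e-26
  (-)t^(-22) = -3.11348e-25
  (+)t^(-21) = 4.04753e-24
  (-)t^(-20) = -5.26178e-23
  (+)t^(-19) = 6.84032e-22
  (-)t^(-18) = -8.89241e-21
  (+)t^(-17) = 1.15601e-19
  (-)t^(-16) = -1.50282e-18
  (+)t^(-15) = 1.95366e-17
  (+)t^(-13) = 3.30169e-15
Sum = (-2.76864e-45) + (3.59923e-44) + (-4.679e-43) + (6.08269e-42) + (-7.9075e-41) + (1.02798e-39) + (-1.33637e-38) + (1.73728e-37) + (-2.25846e-36) + (2.936e-35) + (-3.8168e-34) + (4.96184e-33) + (-6.45039e-32) + (8.38551e-31) + (-1.09012e-29) + (1.41715e-28) + (-1.8423e-27) + (2.39499e-26) + (-3.11348e-25) + (4.04753e-24) + (-5.26178e-23) + (6.84032e-22) + (-8.89241e-21) + (1.15601e-19) + (-1.50282e-18) + (1.95366e-17) + (3.30169e-15)
= 3.319832114e-15
Rounded to 6 significant figures: 3.31983e-15

3.31983e-15


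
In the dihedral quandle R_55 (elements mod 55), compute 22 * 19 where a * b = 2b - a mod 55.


22 * 19 = 2*19 - 22 mod 55
= 38 - 22 mod 55
= 16 mod 55 = 16

16


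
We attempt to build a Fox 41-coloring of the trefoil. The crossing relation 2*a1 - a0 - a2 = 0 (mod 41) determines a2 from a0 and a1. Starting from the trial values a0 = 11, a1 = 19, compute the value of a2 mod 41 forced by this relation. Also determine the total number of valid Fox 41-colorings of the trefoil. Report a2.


Step 1: Apply the given crossing relation 2*a1 - a0 - a2 = 0 (mod 41).
  a2 = 2*a1 - a0 mod 41
  a2 = 2*19 - 11 mod 41
  a2 = 38 - 11 mod 41
  a2 = 27 mod 41 = 27
Step 2: The trefoil has determinant 3.
  Number of Fox p-colorings (p prime) is p^2 if p = 3, else p.
  Since 41 does not divide 3, only trivial (constant) colorings exist.
  (So the trial a0 = 11, a1 = 19 with a0 != a1 does NOT extend to a valid coloring of the whole trefoil: the other two crossing relations require 3*(a1 - a0) = 0 (mod 41), which fails.)
  Total colorings = 41
Step 3: a2 = 27, total Fox 41-colorings = 41

27


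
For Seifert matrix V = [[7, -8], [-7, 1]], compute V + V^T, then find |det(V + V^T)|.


Step 1: Form V + V^T where V = [[7, -8], [-7, 1]]
  V^T = [[7, -7], [-8, 1]]
  V + V^T = [[14, -15], [-15, 2]]
Step 2: det(V + V^T) = 14*2 - (-15)*(-15)
  = 28 - 225 = -197
Step 3: Knot determinant = |det(V + V^T)| = |-197| = 197

197


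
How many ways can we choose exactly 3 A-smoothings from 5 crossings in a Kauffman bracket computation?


We choose which 3 of 5 crossings get A-smoothings.
C(5, 3) = 5! / (3! * 2!)
= 10

10


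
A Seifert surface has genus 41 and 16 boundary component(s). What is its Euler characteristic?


chi = 2 - 2g - b
= 2 - 2*41 - 16
= 2 - 82 - 16 = -96

-96


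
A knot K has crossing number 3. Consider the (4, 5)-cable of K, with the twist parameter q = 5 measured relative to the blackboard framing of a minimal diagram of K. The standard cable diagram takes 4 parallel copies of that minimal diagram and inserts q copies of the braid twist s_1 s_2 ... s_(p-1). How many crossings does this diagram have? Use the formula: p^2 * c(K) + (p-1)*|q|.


Step 1: Each of the c(K) crossings of the companion diagram becomes p*p = p^2 crossings among the p parallel strands, and each of the |q| twists s_1 s_2 ... s_(p-1) adds (p-1) crossings.
  Crossings = p^2 * c(K) + (p-1)*|q|
Step 2: = 4^2 * 3 + (4-1)*5
Step 3: = 16*3 + 3*5
Step 4: = 48 + 15 = 63

63


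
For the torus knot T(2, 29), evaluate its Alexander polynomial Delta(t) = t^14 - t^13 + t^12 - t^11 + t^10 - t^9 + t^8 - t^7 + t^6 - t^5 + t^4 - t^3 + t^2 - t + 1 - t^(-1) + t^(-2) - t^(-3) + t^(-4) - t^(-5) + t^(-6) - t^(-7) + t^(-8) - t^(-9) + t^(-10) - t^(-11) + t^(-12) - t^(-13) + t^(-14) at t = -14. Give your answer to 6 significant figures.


Substituting t = -14 into Delta(t) = t^14 - t^13 + t^12 - t^11 + t^10 - t^9 + t^8 - t^7 + t^6 - t^5 + t^4 - t^3 + t^2 - t + 1 - t^(-1) + t^(-2) - t^(-3) + t^(-4) - t^(-5) + t^(-6) - t^(-7) + t^(-8) - t^(-9) + t^(-10) - t^(-11) + t^(-12) - t^(-13) + t^(-14):
Term values: (11112006825558016) + (793714773254144) + (56693912375296) + (4049565169664) + (289254654976) + (20661046784) + (1475789056) + (105413504) + (7529536) + (537824) + (38416) + (2744) + (196) + (14) + (1) + (0.0714286) + (0.00510204) + (0.000364431) + (2.60308e-05) + (1.85934e-06) + (1.3281e-07) + (9.48645e-09) + (6.77604e-10) + (4.84003e-11) + (3.45716e-12) + (2.4694e-13) + (1.76386e-14) + (1.2599e-15) + (8.99927e-17)
Sum = 1.196677658e+16
Rounded to 6 significant figures: 1.19668e+16

1.19668e+16


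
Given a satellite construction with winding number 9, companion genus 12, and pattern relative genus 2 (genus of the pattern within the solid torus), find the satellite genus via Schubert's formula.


Schubert: g(satellite) = g_rel(pattern) + |winding| * g(companion),
where g_rel(pattern) is the genus of the pattern relative to the solid torus.
= 2 + 9 * 12
= 2 + 108 = 110

110


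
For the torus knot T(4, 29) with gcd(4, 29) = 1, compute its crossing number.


For a torus knot T(p, q) with gcd(p,q)=1,
the crossing number is min(p*(q-1), q*(p-1)).
p*(q-1) = 4*28 = 112
q*(p-1) = 29*3 = 87
min(112, 87) = 87

87


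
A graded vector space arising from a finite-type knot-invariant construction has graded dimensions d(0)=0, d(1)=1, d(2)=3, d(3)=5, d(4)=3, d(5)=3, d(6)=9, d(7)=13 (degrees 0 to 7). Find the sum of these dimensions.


Total dimension = d(0) + d(1) + ... + d(7)
= 0 + 1 + 3 + 5 + 3 + 3 + 9 + 13
= 37

37


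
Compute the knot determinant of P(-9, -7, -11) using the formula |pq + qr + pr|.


Step 1: Compute pq + qr + pr.
pq = (-9)*(-7) = 63
qr = (-7)*(-11) = 77
pr = (-9)*(-11) = 99
pq + qr + pr = 63 + 77 + 99 = 239
Step 2: Take absolute value.
det(P(-9,-7,-11)) = |239| = 239

239


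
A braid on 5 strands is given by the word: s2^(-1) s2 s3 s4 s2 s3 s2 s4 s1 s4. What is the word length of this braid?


The word length counts the number of generators (including inverses).
Listing each generator: s2^(-1), s2, s3, s4, s2, s3, s2, s4, s1, s4
There are 10 generators in this braid word.

10


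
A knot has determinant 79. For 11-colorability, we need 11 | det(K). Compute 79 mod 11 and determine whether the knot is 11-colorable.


Step 1: A knot is p-colorable if and only if p divides its determinant.
Step 2: Compute 79 mod 11.
79 = 7 * 11 + 2
Step 3: 79 mod 11 = 2
Step 4: The knot is 11-colorable: no

2


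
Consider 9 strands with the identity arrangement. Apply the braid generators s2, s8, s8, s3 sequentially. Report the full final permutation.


Starting with identity [1, 2, 3, 4, 5, 6, 7, 8, 9].
Apply generators in sequence:
  After s2: [1, 3, 2, 4, 5, 6, 7, 8, 9]
  After s8: [1, 3, 2, 4, 5, 6, 7, 9, 8]
  After s8: [1, 3, 2, 4, 5, 6, 7, 8, 9]
  After s3: [1, 3, 4, 2, 5, 6, 7, 8, 9]
Final permutation: [1, 3, 4, 2, 5, 6, 7, 8, 9]

[1, 3, 4, 2, 5, 6, 7, 8, 9]


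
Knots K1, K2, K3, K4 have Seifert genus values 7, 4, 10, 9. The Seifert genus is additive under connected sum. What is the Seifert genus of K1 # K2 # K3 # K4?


The Seifert genus is additive under connected sum.
Seifert genus(K1 # K2 # K3 # K4) = (7) + (4) + (10) + (9)
= 30

30


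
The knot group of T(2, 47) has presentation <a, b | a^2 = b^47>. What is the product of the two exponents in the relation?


The relation is a^2 = b^47.
Product of exponents = 2 * 47
= 94

94


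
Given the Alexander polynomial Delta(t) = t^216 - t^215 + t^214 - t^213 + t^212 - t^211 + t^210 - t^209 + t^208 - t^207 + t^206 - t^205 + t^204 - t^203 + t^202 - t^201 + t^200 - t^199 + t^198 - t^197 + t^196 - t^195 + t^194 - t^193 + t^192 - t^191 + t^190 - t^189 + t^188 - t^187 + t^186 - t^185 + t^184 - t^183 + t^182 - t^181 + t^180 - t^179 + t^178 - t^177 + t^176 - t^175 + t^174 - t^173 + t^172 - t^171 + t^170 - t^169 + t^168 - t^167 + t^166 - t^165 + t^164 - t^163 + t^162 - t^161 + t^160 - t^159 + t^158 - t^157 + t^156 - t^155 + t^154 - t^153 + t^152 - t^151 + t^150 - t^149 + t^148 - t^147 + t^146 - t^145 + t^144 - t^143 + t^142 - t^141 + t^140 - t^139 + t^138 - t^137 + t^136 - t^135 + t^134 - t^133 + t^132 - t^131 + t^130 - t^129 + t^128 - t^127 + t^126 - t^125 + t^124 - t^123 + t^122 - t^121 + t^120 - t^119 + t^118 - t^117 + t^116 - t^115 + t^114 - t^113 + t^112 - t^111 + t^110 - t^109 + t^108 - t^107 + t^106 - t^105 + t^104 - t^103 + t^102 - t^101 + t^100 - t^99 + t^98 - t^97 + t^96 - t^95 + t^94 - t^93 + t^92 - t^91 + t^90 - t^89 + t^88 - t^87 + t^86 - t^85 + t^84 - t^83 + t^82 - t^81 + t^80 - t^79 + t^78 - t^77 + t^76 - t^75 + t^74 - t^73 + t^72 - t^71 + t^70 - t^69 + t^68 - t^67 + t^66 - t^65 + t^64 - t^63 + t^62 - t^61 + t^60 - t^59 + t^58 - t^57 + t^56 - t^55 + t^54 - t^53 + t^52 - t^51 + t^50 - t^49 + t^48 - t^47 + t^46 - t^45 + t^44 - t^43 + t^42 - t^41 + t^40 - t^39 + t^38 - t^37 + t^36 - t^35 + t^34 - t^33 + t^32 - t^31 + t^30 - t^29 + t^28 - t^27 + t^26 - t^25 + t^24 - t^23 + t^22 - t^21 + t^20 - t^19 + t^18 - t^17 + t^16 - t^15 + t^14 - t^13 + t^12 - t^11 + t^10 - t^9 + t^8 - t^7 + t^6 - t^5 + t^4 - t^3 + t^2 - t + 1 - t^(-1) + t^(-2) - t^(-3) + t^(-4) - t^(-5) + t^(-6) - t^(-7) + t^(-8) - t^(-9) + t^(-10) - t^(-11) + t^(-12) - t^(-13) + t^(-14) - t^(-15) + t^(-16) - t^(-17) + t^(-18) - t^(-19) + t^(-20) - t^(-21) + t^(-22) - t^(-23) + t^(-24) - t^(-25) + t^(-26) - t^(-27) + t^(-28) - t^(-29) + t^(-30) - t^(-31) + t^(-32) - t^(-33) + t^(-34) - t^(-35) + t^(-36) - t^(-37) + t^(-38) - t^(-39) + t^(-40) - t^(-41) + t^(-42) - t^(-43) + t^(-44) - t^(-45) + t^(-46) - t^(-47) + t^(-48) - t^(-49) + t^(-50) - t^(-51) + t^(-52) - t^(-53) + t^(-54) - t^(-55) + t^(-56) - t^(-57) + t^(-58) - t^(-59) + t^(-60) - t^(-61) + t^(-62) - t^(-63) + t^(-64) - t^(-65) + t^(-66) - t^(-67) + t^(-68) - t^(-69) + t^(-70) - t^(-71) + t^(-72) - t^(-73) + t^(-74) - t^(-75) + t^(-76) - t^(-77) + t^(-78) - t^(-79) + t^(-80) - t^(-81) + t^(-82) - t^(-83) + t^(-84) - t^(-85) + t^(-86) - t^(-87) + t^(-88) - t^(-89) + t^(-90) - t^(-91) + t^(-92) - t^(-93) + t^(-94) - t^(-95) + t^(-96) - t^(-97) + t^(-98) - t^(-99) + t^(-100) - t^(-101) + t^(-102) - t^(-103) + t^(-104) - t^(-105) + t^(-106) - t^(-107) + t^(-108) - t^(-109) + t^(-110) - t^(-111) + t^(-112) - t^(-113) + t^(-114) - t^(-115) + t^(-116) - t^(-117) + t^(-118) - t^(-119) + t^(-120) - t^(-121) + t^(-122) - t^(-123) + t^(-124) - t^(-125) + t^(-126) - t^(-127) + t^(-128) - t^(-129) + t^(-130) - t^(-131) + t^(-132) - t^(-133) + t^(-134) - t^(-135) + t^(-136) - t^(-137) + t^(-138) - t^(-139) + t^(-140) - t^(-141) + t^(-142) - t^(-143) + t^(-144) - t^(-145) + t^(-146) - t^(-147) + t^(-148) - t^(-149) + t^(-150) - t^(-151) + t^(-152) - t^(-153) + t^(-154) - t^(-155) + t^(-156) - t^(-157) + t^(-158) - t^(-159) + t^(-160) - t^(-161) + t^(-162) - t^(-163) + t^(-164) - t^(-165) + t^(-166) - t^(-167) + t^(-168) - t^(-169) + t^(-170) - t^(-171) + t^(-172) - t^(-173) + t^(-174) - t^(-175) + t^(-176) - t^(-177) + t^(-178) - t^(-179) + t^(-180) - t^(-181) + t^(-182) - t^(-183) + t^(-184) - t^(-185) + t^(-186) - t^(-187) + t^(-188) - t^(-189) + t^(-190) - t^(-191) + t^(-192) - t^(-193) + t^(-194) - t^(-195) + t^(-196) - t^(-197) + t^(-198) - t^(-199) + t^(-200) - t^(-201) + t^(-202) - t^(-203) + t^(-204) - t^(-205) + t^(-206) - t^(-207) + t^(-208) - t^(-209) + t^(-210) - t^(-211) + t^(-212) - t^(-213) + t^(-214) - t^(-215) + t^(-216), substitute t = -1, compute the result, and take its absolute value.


Step 1: The polynomial has 433 terms with alternating signs, exponents from 216 down to -216.
Step 2: Substitute t = -1. The i-th term has coefficient (-1)^i and exponent (m-i),
  so its value is (-1)^i * (-1)^(m-i) = (-1)^m = 1 for every i.
Step 3: All 433 terms equal 1, so Delta(-1) = 433 * (1) = 433
Step 4: |Delta(-1)| = 433

433


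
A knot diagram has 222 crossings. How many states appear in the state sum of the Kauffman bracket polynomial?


Each crossing contributes 2 choices (A-smoothing or B-smoothing).
Total states = 2^222 = 6739986666787659948666753771754907668409286105635143120275902562304

6739986666787659948666753771754907668409286105635143120275902562304


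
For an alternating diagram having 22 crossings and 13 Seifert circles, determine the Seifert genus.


For alternating knots, g = (c - s + 1)/2.
= (22 - 13 + 1)/2
= 10/2 = 5

5


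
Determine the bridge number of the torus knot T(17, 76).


The bridge number of T(p,q) is min(p,q).
min(17, 76) = 17

17


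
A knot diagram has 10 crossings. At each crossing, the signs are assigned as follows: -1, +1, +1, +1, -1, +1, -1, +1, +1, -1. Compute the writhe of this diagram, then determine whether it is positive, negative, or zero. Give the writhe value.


Step 1: Count positive crossings (+1).
Positive crossings: 6
Step 2: Count negative crossings (-1).
Negative crossings: 4
Step 3: Writhe = (positive) - (negative)
w = 6 - 4 = 2
Step 4: |w| = 2, and w is positive

2


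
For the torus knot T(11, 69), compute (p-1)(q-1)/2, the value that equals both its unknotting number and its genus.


For a torus knot T(p,q), both the unknotting number and genus equal (p-1)(q-1)/2.
= (11-1)(69-1)/2
= 10*68/2
= 680/2 = 340

340


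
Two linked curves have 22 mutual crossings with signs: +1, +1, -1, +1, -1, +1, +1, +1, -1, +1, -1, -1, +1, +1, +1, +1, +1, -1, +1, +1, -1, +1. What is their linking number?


Step 1: Count positive crossings: 15
Step 2: Count negative crossings: 7
Step 3: Sum of signs = 15 - 7 = 8
Step 4: Linking number = sum/2 = 8/2 = 4

4


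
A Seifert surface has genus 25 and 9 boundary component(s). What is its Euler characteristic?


chi = 2 - 2g - b
= 2 - 2*25 - 9
= 2 - 50 - 9 = -57

-57


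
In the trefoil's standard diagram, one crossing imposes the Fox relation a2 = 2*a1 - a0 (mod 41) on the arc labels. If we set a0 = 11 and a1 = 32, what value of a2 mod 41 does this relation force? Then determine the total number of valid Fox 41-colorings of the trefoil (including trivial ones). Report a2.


Step 1: Apply the given crossing relation 2*a1 - a0 - a2 = 0 (mod 41).
  a2 = 2*a1 - a0 mod 41
  a2 = 2*32 - 11 mod 41
  a2 = 64 - 11 mod 41
  a2 = 53 mod 41 = 12
Step 2: The trefoil has determinant 3.
  Number of Fox p-colorings (p prime) is p^2 if p = 3, else p.
  Since 41 does not divide 3, only trivial (constant) colorings exist.
  (So the trial a0 = 11, a1 = 32 with a0 != a1 does NOT extend to a valid coloring of the whole trefoil: the other two crossing relations require 3*(a1 - a0) = 0 (mod 41), which fails.)
  Total colorings = 41
Step 3: a2 = 12, total Fox 41-colorings = 41

12


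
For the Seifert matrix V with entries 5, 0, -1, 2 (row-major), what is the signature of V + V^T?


Step 1: V + V^T = [[10, -1], [-1, 4]]
Step 2: trace = 14, det = 39
Step 3: Discriminant = 14^2 - 4*39 = 40
Step 4: Eigenvalues: 10.1623, 3.83772
Step 5: Signature = (# positive eigenvalues) - (# negative eigenvalues) = 2

2


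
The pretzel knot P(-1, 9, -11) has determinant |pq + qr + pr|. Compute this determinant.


Step 1: Compute pq + qr + pr.
pq = (-1)*9 = -9
qr = 9*(-11) = -99
pr = (-1)*(-11) = 11
pq + qr + pr = -9 + (-99) + 11 = -97
Step 2: Take absolute value.
det(P(-1,9,-11)) = |-97| = 97

97


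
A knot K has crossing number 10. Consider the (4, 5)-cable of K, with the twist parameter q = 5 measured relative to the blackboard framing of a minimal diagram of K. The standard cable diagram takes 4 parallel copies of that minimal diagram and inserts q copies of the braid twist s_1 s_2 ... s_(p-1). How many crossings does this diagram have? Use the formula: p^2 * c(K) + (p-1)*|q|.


Step 1: Each of the c(K) crossings of the companion diagram becomes p*p = p^2 crossings among the p parallel strands, and each of the |q| twists s_1 s_2 ... s_(p-1) adds (p-1) crossings.
  Crossings = p^2 * c(K) + (p-1)*|q|
Step 2: = 4^2 * 10 + (4-1)*5
Step 3: = 16*10 + 3*5
Step 4: = 160 + 15 = 175

175


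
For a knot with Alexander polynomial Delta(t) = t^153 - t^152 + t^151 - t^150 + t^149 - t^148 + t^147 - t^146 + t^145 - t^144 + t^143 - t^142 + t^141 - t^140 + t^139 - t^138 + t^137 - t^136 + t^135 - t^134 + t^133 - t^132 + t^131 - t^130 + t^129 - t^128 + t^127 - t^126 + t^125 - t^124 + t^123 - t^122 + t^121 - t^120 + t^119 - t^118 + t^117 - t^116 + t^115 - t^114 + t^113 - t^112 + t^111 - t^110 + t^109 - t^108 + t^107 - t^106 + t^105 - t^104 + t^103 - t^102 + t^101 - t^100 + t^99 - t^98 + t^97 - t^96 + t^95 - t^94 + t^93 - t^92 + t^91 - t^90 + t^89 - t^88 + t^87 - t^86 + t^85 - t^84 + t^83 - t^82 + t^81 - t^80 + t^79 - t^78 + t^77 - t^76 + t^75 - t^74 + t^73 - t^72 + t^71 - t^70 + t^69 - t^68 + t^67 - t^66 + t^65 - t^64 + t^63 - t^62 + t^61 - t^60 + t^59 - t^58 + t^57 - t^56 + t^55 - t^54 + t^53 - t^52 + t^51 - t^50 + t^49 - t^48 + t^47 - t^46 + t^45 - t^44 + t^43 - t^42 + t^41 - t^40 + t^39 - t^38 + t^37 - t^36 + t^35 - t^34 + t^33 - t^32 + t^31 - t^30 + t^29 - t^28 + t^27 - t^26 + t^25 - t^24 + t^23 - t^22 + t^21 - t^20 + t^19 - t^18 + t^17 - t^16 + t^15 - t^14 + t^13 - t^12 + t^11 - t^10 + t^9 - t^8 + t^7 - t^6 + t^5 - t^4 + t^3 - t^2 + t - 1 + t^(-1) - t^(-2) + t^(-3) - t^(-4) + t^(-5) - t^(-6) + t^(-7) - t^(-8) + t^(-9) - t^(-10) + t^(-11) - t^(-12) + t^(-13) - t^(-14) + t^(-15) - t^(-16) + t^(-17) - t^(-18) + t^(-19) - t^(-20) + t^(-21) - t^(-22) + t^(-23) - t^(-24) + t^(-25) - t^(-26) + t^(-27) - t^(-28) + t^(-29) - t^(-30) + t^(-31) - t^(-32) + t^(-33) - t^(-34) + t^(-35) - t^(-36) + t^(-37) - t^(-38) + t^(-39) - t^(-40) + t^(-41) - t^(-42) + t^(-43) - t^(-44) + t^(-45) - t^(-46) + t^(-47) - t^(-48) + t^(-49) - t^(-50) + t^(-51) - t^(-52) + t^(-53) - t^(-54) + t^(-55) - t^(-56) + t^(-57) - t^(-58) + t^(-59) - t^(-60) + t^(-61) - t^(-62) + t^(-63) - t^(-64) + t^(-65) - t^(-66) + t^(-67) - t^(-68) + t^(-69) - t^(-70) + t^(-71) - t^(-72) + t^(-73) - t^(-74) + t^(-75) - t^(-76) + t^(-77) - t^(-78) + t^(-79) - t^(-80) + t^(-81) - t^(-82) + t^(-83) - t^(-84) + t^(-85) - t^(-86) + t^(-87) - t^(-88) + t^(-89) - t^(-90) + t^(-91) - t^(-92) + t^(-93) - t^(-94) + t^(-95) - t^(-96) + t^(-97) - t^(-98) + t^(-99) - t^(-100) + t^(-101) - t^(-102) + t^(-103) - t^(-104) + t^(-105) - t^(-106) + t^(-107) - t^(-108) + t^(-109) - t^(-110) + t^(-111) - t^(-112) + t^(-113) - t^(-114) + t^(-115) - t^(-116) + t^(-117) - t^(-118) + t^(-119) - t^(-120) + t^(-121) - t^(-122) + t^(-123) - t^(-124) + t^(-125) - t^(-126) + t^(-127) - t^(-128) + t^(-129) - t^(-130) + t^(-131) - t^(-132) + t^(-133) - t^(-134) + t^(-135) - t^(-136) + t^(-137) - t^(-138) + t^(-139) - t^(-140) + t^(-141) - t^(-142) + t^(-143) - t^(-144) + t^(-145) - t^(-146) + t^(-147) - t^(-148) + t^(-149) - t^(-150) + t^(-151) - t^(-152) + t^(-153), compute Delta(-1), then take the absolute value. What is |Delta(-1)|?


Step 1: The polynomial has 307 terms with alternating signs, exponents from 153 down to -153.
Step 2: Substitute t = -1. The i-th term has coefficient (-1)^i and exponent (m-i),
  so its value is (-1)^i * (-1)^(m-i) = (-1)^m = -1 for every i.
Step 3: All 307 terms equal -1, so Delta(-1) = 307 * (-1) = -307
Step 4: |Delta(-1)| = 307

307


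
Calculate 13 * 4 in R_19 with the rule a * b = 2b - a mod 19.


13 * 4 = 2*4 - 13 mod 19
= 8 - 13 mod 19
= -5 mod 19 = 14

14


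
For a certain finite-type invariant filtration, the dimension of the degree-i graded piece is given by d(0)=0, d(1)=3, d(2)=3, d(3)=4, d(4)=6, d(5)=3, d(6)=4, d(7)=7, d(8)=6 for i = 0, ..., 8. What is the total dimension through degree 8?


Total dimension = d(0) + d(1) + ... + d(8)
= 0 + 3 + 3 + 4 + 6 + 3 + 4 + 7 + 6
= 36

36


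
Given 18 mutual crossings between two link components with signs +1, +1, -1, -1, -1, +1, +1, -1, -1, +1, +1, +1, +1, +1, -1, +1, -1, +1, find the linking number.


Step 1: Count positive crossings: 11
Step 2: Count negative crossings: 7
Step 3: Sum of signs = 11 - 7 = 4
Step 4: Linking number = sum/2 = 4/2 = 2

2


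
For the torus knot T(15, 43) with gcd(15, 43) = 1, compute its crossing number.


For a torus knot T(p, q) with gcd(p,q)=1,
the crossing number is min(p*(q-1), q*(p-1)).
p*(q-1) = 15*42 = 630
q*(p-1) = 43*14 = 602
min(630, 602) = 602

602


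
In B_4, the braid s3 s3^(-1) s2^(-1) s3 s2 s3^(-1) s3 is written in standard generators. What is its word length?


The word length counts the number of generators (including inverses).
Listing each generator: s3, s3^(-1), s2^(-1), s3, s2, s3^(-1), s3
There are 7 generators in this braid word.

7


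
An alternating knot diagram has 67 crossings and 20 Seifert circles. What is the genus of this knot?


For alternating knots, g = (c - s + 1)/2.
= (67 - 20 + 1)/2
= 48/2 = 24

24


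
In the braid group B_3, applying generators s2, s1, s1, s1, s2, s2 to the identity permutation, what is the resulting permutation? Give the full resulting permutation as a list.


Starting with identity [1, 2, 3].
Apply generators in sequence:
  After s2: [1, 3, 2]
  After s1: [3, 1, 2]
  After s1: [1, 3, 2]
  After s1: [3, 1, 2]
  After s2: [3, 2, 1]
  After s2: [3, 1, 2]
Final permutation: [3, 1, 2]

[3, 1, 2]


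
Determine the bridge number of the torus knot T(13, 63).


The bridge number of T(p,q) is min(p,q).
min(13, 63) = 13

13


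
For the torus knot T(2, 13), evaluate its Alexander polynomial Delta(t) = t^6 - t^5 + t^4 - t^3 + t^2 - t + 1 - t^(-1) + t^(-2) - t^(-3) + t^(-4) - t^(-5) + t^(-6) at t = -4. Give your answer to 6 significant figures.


Substituting t = -4 into Delta(t) = t^6 - t^5 + t^4 - t^3 + t^2 - t + 1 - t^(-1) + t^(-2) - t^(-3) + t^(-4) - t^(-5) + t^(-6):
Term values: (4096) + (1024) + (256) + (64) + (16) + (4) + (1) + (0.25) + (0.0625) + (0.015625) + (0.00390625) + (0.000976562) + (0.000244141)
Sum = 5461.333252
Rounded to 6 significant figures: 5461.33

5461.33


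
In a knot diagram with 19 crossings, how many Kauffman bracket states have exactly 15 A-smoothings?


We choose which 15 of 19 crossings get A-smoothings.
C(19, 15) = 19! / (15! * 4!)
= 3876

3876


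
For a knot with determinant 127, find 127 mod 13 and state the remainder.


Step 1: A knot is p-colorable if and only if p divides its determinant.
Step 2: Compute 127 mod 13.
127 = 9 * 13 + 10
Step 3: 127 mod 13 = 10
Step 4: The knot is 13-colorable: no

10


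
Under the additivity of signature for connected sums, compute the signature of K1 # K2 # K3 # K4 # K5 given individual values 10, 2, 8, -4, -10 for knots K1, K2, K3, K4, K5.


The signature is additive under connected sum.
signature(K1 # K2 # K3 # K4 # K5) = (10) + (2) + (8) + (-4) + (-10)
= 6

6


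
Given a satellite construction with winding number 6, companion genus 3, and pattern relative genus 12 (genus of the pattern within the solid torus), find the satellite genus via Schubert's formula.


Schubert: g(satellite) = g_rel(pattern) + |winding| * g(companion),
where g_rel(pattern) is the genus of the pattern relative to the solid torus.
= 12 + 6 * 3
= 12 + 18 = 30

30


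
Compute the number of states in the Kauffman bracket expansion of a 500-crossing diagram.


Each crossing contributes 2 choices (A-smoothing or B-smoothing).
Total states = 2^500 = 3273390607896141870013189696827599152216642046043064789483291368096133796404674554883270092325904157150886684127560071009217256545885393053328527589376

3273390607896141870013189696827599152216642046043064789483291368096133796404674554883270092325904157150886684127560071009217256545885393053328527589376


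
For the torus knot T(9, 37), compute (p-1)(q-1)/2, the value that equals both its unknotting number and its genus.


For a torus knot T(p,q), both the unknotting number and genus equal (p-1)(q-1)/2.
= (9-1)(37-1)/2
= 8*36/2
= 288/2 = 144

144


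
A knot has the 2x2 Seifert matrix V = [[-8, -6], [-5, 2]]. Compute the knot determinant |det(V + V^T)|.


Step 1: Form V + V^T where V = [[-8, -6], [-5, 2]]
  V^T = [[-8, -5], [-6, 2]]
  V + V^T = [[-16, -11], [-11, 4]]
Step 2: det(V + V^T) = (-16)*4 - (-11)*(-11)
  = -64 - 121 = -185
Step 3: Knot determinant = |det(V + V^T)| = |-185| = 185

185


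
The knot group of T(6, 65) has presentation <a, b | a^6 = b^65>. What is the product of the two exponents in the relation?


The relation is a^6 = b^65.
Product of exponents = 6 * 65
= 390

390


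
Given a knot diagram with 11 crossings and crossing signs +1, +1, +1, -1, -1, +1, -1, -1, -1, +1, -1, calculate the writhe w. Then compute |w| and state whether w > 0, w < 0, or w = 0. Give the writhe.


Step 1: Count positive crossings (+1).
Positive crossings: 5
Step 2: Count negative crossings (-1).
Negative crossings: 6
Step 3: Writhe = (positive) - (negative)
w = 5 - 6 = -1
Step 4: |w| = 1, and w is negative

-1
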